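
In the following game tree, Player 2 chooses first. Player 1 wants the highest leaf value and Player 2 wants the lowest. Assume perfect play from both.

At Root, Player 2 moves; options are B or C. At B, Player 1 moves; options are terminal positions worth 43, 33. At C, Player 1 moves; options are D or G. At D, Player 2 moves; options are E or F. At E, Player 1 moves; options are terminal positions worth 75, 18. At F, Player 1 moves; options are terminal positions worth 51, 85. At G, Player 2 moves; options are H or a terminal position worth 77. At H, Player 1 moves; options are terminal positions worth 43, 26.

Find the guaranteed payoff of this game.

B (Player 1): max(43, 33) = 43
E (Player 1): max(75, 18) = 75
F (Player 1): max(51, 85) = 85
D (Player 2): min(75, 85) = 75
H (Player 1): max(43, 26) = 43
G (Player 2): min(43, 77) = 43
C (Player 1): max(75, 43) = 75
Root (Player 2): min(43, 75) = 43

43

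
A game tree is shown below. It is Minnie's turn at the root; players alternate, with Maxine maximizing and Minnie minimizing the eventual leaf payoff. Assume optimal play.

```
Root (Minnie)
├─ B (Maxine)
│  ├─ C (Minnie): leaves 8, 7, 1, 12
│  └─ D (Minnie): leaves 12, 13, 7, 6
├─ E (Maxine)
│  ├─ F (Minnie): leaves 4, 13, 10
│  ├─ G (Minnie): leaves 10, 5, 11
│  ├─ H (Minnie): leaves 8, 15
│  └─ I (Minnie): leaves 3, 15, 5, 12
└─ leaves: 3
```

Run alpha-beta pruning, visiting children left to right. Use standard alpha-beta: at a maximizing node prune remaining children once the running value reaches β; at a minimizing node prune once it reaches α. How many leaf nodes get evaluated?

17

C [α=-∞,β=+∞]: v=1
D [α=1,β=+∞]: v=6
B [α=-∞,β=+∞]: v=6
F [α=-∞,β=6]: v=4
G [α=4,β=6]: v=5
H [α=5,β=6]: v=8
E [α=-∞,β=6]: v=8 after child 3 ≥ β → β-cutoff, skip 1
Root [α=-∞,β=+∞]: v=3
Leaves evaluated: 17 of 21.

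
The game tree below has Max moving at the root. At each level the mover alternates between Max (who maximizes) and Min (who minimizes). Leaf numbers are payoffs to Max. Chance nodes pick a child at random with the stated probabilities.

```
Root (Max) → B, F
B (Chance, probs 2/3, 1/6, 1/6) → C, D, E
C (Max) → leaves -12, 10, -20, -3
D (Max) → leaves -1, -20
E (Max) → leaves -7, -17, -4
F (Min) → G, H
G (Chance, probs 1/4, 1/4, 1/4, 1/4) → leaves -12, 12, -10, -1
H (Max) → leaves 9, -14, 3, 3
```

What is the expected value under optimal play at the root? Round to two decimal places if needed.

C (Max): max(-12, 10, -20, -3) = 10
D (Max): max(-1, -20) = -1
E (Max): max(-7, -17, -4) = -4
B (Chance): 2/3·10 + 1/6·-1 + 1/6·-4 = 5.83
G (Chance): 1/4·-12 + 1/4·12 + 1/4·-10 + 1/4·-1 = -2.75
H (Max): max(9, -14, 3, 3) = 9
F (Min): min(-2.75, 9) = -2.75
Root (Max): max(5.83, -2.75) = 5.83

5.83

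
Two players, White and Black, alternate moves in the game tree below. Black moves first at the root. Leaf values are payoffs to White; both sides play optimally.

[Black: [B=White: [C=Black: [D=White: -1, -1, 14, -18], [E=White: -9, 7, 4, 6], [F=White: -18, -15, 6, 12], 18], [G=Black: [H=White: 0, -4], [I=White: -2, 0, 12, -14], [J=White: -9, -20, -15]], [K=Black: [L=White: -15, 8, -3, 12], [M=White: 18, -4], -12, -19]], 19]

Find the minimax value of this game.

D (White): max(-1, -1, 14, -18) = 14
E (White): max(-9, 7, 4, 6) = 7
F (White): max(-18, -15, 6, 12) = 12
C (Black): min(14, 7, 12, 18) = 7
H (White): max(0, -4) = 0
I (White): max(-2, 0, 12, -14) = 12
J (White): max(-9, -20, -15) = -9
G (Black): min(0, 12, -9) = -9
L (White): max(-15, 8, -3, 12) = 12
M (White): max(18, -4) = 18
K (Black): min(12, 18, -12, -19) = -19
B (White): max(7, -9, -19) = 7
Root (Black): min(7, 19) = 7

7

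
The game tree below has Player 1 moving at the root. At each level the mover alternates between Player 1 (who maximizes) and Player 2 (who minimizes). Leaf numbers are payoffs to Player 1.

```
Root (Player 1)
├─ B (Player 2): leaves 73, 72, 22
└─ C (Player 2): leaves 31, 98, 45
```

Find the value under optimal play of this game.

31

B (Player 2): min(73, 72, 22) = 22
C (Player 2): min(31, 98, 45) = 31
Root (Player 1): max(22, 31) = 31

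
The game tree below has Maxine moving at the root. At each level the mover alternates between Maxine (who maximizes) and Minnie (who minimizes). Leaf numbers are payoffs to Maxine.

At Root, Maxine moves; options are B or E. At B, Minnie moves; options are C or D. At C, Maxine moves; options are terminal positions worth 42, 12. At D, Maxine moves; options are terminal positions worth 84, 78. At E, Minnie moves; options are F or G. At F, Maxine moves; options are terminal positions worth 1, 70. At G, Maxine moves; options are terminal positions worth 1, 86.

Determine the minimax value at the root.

C (Maxine): max(42, 12) = 42
D (Maxine): max(84, 78) = 84
B (Minnie): min(42, 84) = 42
F (Maxine): max(1, 70) = 70
G (Maxine): max(1, 86) = 86
E (Minnie): min(70, 86) = 70
Root (Maxine): max(42, 70) = 70

70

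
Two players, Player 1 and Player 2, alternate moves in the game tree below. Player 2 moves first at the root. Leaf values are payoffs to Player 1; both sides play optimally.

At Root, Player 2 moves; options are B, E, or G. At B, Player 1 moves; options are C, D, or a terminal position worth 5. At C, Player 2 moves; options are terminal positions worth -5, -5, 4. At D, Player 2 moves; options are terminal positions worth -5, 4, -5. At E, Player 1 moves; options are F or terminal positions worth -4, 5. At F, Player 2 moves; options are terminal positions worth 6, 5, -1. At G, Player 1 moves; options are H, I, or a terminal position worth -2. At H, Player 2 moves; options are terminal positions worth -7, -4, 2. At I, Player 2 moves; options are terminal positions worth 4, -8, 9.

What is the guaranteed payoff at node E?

F: min(6, 5, -1) = -1
E: max(-1, -4, 5) = 5

5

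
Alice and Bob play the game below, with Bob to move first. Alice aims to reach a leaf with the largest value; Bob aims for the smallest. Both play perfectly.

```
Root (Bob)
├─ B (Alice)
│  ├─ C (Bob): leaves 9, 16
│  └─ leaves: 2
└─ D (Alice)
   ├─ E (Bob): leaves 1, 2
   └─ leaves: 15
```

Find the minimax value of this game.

C (Bob): min(9, 16) = 9
B (Alice): max(9, 2) = 9
E (Bob): min(1, 2) = 1
D (Alice): max(1, 15) = 15
Root (Bob): min(9, 15) = 9

9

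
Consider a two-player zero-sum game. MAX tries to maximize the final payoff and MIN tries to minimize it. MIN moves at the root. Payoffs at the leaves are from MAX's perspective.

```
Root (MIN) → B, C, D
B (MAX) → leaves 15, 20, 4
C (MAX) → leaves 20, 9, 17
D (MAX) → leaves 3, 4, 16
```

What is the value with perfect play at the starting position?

B (MAX): max(15, 20, 4) = 20
C (MAX): max(20, 9, 17) = 20
D (MAX): max(3, 4, 16) = 16
Root (MIN): min(20, 20, 16) = 16

16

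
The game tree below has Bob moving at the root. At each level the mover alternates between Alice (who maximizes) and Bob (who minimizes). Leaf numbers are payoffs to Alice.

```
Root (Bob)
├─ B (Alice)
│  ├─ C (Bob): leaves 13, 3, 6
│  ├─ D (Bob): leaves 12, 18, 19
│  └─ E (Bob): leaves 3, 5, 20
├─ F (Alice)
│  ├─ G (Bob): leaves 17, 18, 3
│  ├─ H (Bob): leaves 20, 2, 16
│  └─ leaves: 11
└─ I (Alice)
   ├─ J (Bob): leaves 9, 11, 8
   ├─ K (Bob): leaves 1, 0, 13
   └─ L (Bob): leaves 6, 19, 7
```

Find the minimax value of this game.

8

C (Bob): min(13, 3, 6) = 3
D (Bob): min(12, 18, 19) = 12
E (Bob): min(3, 5, 20) = 3
B (Alice): max(3, 12, 3) = 12
G (Bob): min(17, 18, 3) = 3
H (Bob): min(20, 2, 16) = 2
F (Alice): max(3, 2, 11) = 11
J (Bob): min(9, 11, 8) = 8
K (Bob): min(1, 0, 13) = 0
L (Bob): min(6, 19, 7) = 6
I (Alice): max(8, 0, 6) = 8
Root (Bob): min(12, 11, 8) = 8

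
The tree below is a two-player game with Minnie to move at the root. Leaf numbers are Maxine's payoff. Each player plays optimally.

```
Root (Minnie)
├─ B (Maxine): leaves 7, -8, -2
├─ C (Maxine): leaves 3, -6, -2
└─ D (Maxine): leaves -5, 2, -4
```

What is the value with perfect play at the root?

B (Maxine): max(7, -8, -2) = 7
C (Maxine): max(3, -6, -2) = 3
D (Maxine): max(-5, 2, -4) = 2
Root (Minnie): min(7, 3, 2) = 2

2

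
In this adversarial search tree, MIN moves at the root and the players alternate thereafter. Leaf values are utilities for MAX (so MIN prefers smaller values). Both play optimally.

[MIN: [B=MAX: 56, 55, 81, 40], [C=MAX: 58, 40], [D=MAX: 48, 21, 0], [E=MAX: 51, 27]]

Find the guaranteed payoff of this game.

48

B (MAX): max(56, 55, 81, 40) = 81
C (MAX): max(58, 40) = 58
D (MAX): max(48, 21, 0) = 48
E (MAX): max(51, 27) = 51
Root (MIN): min(81, 58, 48, 51) = 48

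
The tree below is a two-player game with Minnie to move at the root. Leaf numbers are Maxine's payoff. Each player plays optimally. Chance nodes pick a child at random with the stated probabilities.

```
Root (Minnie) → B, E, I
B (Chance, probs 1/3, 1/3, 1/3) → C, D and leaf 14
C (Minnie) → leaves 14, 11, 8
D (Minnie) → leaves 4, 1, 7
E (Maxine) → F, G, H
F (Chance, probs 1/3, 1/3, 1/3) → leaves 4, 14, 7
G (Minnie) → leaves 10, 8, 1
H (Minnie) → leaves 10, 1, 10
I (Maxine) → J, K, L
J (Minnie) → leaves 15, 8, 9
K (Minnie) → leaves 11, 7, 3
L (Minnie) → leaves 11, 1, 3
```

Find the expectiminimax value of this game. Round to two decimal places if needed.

7.67

C (Minnie): min(14, 11, 8) = 8
D (Minnie): min(4, 1, 7) = 1
B (Chance): 1/3·8 + 1/3·1 + 1/3·14 = 7.67
F (Chance): 1/3·4 + 1/3·14 + 1/3·7 = 8.33
G (Minnie): min(10, 8, 1) = 1
H (Minnie): min(10, 1, 10) = 1
E (Maxine): max(8.33, 1, 1) = 8.33
J (Minnie): min(15, 8, 9) = 8
K (Minnie): min(11, 7, 3) = 3
L (Minnie): min(11, 1, 3) = 1
I (Maxine): max(8, 3, 1) = 8
Root (Minnie): min(7.67, 8.33, 8) = 7.67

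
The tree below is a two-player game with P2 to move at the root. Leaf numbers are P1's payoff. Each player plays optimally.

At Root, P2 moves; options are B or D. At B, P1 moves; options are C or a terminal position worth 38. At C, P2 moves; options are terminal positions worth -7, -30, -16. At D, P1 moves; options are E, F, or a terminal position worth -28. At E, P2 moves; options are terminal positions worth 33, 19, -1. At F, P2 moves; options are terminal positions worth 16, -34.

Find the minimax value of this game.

-1

C (P2): min(-7, -30, -16) = -30
B (P1): max(-30, 38) = 38
E (P2): min(33, 19, -1) = -1
F (P2): min(16, -34) = -34
D (P1): max(-1, -34, -28) = -1
Root (P2): min(38, -1) = -1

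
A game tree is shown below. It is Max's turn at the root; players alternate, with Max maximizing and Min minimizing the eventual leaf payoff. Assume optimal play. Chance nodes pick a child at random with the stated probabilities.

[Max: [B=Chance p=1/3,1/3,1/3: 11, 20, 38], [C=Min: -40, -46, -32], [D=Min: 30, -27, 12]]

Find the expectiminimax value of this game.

23

B (Chance): 1/3·11 + 1/3·20 + 1/3·38 = 23
C (Min): min(-40, -46, -32) = -46
D (Min): min(30, -27, 12) = -27
Root (Max): max(23, -46, -27) = 23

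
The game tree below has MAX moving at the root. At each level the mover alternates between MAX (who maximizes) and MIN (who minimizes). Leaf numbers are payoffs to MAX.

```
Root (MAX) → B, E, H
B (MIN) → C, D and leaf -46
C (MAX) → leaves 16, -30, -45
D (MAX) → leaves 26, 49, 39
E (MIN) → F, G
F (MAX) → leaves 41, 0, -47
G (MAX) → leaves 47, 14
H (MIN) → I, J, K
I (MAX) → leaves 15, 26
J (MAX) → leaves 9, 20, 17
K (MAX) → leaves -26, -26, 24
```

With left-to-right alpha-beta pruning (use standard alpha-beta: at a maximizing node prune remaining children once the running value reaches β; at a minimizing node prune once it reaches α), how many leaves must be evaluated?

C [α=-∞,β=+∞]: v=16
D [α=-∞,β=16]: v=26 after child 1 ≥ β → β-cutoff, skip 2
B [α=-∞,β=+∞]: v=-46
F [α=-46,β=+∞]: v=41
G [α=-46,β=41]: v=47 after child 1 ≥ β → β-cutoff, skip 1
E [α=-46,β=+∞]: v=41
I [α=41,β=+∞]: v=26
H [α=41,β=+∞]: v=26 after child 1 ≤ α → α-cutoff, skip 2
Root [α=-∞,β=+∞]: v=41
Leaves evaluated: 11 of 20.

11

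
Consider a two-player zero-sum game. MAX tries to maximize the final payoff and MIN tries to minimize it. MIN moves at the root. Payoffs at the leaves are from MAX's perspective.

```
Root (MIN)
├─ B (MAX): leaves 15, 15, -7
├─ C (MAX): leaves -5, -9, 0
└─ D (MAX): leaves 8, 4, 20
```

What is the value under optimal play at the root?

B (MAX): max(15, 15, -7) = 15
C (MAX): max(-5, -9, 0) = 0
D (MAX): max(8, 4, 20) = 20
Root (MIN): min(15, 0, 20) = 0

0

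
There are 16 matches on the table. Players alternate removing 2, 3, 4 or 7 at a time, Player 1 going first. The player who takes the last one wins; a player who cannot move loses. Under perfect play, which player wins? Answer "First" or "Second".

Positions where the player to move wins (W) vs loses (L):
i:   0  1  2  3  4  5  6  7  8  9 10 11 12 13 14 15 16
     L  L  W  W  W  W  L  W  W  W  W  L  L  W  W  W  W
Position 16 is W, so the first player wins.

First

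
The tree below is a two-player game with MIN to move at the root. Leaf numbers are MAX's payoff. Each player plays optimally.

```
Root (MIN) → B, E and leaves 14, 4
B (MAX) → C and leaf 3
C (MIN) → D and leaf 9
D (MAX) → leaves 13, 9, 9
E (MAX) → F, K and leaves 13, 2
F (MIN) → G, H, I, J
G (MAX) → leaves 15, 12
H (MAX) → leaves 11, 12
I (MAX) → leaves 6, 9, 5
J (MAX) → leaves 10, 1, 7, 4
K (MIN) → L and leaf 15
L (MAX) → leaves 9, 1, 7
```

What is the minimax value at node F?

9

G: max(15, 12) = 15
H: max(11, 12) = 12
I: max(6, 9, 5) = 9
J: max(10, 1, 7, 4) = 10
F: min(15, 12, 9, 10) = 9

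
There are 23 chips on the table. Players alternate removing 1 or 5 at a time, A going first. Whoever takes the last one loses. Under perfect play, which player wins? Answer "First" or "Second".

Second

i:   0  1  2  3  4  5  6  7  8  9 10 11 12 13 14 15 16 17 18 19 20 21 22 23
     W  L  W  L  W  L  W  L  W  L  W  L  W  L  W  L  W  L  W  L  W  L  W  L
Position 23 is L, so the second player wins.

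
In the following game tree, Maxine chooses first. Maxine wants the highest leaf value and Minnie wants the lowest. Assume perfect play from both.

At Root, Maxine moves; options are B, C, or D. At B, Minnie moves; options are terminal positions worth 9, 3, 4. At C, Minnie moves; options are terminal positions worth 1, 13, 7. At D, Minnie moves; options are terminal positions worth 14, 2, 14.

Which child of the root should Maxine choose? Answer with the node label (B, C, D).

B (Minnie): min(9, 3, 4) = 3
C (Minnie): min(1, 13, 7) = 1
D (Minnie): min(14, 2, 14) = 2
Root (Maxine): max(3, 1, 2) = 3
Maxine picks the child with the highest value: B (value 3).

B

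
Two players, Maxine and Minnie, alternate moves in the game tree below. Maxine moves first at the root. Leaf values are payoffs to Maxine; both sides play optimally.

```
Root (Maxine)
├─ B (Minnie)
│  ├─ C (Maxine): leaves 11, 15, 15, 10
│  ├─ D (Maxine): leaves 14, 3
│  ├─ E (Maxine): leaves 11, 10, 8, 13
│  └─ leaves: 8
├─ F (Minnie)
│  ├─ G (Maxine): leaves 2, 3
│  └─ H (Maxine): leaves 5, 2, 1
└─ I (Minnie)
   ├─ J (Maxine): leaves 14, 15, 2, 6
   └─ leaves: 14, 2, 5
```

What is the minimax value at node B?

C: max(11, 15, 15, 10) = 15
D: max(14, 3) = 14
E: max(11, 10, 8, 13) = 13
B: min(15, 14, 13, 8) = 8

8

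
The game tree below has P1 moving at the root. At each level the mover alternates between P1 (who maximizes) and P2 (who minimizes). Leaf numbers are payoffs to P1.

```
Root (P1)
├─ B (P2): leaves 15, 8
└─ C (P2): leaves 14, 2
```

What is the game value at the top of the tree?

8

B (P2): min(15, 8) = 8
C (P2): min(14, 2) = 2
Root (P1): max(8, 2) = 8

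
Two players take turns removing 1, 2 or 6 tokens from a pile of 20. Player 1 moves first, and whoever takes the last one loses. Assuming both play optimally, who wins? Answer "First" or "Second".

W/L table (W = player to move can force a win):
i:   0  1  2  3  4  5  6  7  8  9 10 11 12 13 14 15 16 17 18 19 20
     W  L  W  W  L  W  W  W  L  W  W  L  W  W  W  L  W  W  L  W  W
Position 20 is W, so the first player wins.

First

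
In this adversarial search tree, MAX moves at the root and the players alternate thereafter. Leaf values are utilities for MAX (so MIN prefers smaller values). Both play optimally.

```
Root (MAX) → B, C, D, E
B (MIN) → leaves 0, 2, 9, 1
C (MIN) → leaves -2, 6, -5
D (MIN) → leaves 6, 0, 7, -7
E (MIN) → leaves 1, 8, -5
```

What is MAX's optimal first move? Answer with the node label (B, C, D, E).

B

B (MIN): min(0, 2, 9, 1) = 0
C (MIN): min(-2, 6, -5) = -5
D (MIN): min(6, 0, 7, -7) = -7
E (MIN): min(1, 8, -5) = -5
Root (MAX): max(0, -5, -7, -5) = 0
MAX picks the child with the highest value: B (value 0).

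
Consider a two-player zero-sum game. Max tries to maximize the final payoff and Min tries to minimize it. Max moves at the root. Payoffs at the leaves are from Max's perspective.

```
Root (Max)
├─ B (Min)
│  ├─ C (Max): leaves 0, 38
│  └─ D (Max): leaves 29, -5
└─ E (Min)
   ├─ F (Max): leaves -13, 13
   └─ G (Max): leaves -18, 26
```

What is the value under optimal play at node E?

13

F: max(-13, 13) = 13
G: max(-18, 26) = 26
E: min(13, 26) = 13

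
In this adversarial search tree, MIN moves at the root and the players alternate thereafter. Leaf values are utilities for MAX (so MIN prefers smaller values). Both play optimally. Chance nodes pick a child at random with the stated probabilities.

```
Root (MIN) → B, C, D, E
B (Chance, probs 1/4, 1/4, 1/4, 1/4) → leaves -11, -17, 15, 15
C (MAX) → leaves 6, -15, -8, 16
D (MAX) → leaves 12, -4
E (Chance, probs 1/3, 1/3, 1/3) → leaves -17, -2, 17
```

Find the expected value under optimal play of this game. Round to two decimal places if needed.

-0.67

B (Chance): 1/4·-11 + 1/4·-17 + 1/4·15 + 1/4·15 = 0.5
C (MAX): max(6, -15, -8, 16) = 16
D (MAX): max(12, -4) = 12
E (Chance): 1/3·-17 + 1/3·-2 + 1/3·17 = -0.67
Root (MIN): min(0.5, 16, 12, -0.67) = -0.67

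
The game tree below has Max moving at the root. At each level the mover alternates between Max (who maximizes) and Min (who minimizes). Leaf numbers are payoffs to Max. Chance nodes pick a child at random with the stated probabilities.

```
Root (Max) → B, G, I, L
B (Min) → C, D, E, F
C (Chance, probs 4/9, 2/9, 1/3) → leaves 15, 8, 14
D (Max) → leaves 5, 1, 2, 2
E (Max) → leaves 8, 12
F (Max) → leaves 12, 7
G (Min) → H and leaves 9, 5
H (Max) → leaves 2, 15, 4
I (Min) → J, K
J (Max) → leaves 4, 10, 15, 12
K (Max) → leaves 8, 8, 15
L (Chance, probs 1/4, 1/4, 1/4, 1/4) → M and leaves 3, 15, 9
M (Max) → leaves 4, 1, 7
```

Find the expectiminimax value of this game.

C (Chance): 4/9·15 + 2/9·8 + 1/3·14 = 13.11
D (Max): max(5, 1, 2, 2) = 5
E (Max): max(8, 12) = 12
F (Max): max(12, 7) = 12
B (Min): min(13.11, 5, 12, 12) = 5
H (Max): max(2, 15, 4) = 15
G (Min): min(15, 9, 5) = 5
J (Max): max(4, 10, 15, 12) = 15
K (Max): max(8, 8, 15) = 15
I (Min): min(15, 15) = 15
M (Max): max(4, 1, 7) = 7
L (Chance): 1/4·7 + 1/4·3 + 1/4·15 + 1/4·9 = 8.5
Root (Max): max(5, 5, 15, 8.5) = 15

15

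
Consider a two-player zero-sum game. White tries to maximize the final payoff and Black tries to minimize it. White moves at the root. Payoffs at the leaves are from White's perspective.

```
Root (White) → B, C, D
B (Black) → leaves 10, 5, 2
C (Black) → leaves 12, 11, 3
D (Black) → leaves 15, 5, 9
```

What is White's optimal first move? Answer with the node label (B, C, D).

D

B (Black): min(10, 5, 2) = 2
C (Black): min(12, 11, 3) = 3
D (Black): min(15, 5, 9) = 5
Root (White): max(2, 3, 5) = 5
White picks the child with the highest value: D (value 5).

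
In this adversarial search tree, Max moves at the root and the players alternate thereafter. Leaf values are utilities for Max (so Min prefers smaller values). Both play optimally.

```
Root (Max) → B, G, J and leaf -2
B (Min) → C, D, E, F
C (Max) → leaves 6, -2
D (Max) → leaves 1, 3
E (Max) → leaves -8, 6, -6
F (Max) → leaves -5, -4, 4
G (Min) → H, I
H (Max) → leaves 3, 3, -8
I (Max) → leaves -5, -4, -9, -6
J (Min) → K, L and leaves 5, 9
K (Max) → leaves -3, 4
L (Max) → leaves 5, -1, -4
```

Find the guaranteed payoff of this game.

4

C (Max): max(6, -2) = 6
D (Max): max(1, 3) = 3
E (Max): max(-8, 6, -6) = 6
F (Max): max(-5, -4, 4) = 4
B (Min): min(6, 3, 6, 4) = 3
H (Max): max(3, 3, -8) = 3
I (Max): max(-5, -4, -9, -6) = -4
G (Min): min(3, -4) = -4
K (Max): max(-3, 4) = 4
L (Max): max(5, -1, -4) = 5
J (Min): min(4, 5, 5, 9) = 4
Root (Max): max(3, -4, 4, -2) = 4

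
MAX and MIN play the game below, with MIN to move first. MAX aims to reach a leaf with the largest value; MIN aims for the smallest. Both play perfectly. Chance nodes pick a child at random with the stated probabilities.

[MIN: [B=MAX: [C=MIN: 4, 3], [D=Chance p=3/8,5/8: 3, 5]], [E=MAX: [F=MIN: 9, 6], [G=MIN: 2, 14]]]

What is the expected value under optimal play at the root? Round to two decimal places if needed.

4.25

C (MIN): min(4, 3) = 3
D (Chance): 3/8·3 + 5/8·5 = 4.25
B (MAX): max(3, 4.25) = 4.25
F (MIN): min(9, 6) = 6
G (MIN): min(2, 14) = 2
E (MAX): max(6, 2) = 6
Root (MIN): min(4.25, 6) = 4.25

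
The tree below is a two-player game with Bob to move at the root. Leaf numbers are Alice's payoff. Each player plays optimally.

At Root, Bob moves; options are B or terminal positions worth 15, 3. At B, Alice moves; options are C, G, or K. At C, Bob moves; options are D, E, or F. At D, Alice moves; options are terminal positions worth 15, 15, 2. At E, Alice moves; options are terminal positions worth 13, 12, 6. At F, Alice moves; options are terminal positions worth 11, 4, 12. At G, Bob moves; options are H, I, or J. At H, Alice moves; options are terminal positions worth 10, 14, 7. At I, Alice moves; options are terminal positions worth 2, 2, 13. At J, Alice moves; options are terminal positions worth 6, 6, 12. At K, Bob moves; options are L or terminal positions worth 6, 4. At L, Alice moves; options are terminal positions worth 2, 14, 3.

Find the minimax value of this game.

3

D (Alice): max(15, 15, 2) = 15
E (Alice): max(13, 12, 6) = 13
F (Alice): max(11, 4, 12) = 12
C (Bob): min(15, 13, 12) = 12
H (Alice): max(10, 14, 7) = 14
I (Alice): max(2, 2, 13) = 13
J (Alice): max(6, 6, 12) = 12
G (Bob): min(14, 13, 12) = 12
L (Alice): max(2, 14, 3) = 14
K (Bob): min(14, 6, 4) = 4
B (Alice): max(12, 12, 4) = 12
Root (Bob): min(12, 15, 3) = 3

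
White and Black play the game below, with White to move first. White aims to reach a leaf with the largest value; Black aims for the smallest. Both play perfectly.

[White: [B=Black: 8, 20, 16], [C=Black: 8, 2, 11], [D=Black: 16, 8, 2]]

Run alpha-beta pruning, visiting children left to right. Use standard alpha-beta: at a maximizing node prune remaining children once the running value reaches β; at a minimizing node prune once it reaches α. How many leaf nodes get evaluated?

B [α=-∞,β=+∞]: v=8
C [α=8,β=+∞]: v=8 after child 1 ≤ α → α-cutoff, skip 2
D [α=8,β=+∞]: v=8 after child 2 ≤ α → α-cutoff, skip 1
Root [α=-∞,β=+∞]: v=8
Leaves evaluated: 6 of 9.

6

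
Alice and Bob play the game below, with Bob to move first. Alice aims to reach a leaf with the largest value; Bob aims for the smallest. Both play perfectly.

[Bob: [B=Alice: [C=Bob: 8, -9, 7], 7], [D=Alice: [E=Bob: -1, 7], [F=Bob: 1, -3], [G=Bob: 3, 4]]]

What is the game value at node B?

C: min(8, -9, 7) = -9
B: max(-9, 7) = 7

7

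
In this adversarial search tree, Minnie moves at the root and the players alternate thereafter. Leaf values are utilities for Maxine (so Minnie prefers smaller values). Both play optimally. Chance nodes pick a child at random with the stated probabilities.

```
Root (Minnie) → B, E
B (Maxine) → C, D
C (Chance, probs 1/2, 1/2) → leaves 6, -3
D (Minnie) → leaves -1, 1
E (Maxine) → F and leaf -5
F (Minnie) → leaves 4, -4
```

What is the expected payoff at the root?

C (Chance): 1/2·6 + 1/2·-3 = 1.5
D (Minnie): min(-1, 1) = -1
B (Maxine): max(1.5, -1) = 1.5
F (Minnie): min(4, -4) = -4
E (Maxine): max(-4, -5) = -4
Root (Minnie): min(1.5, -4) = -4

-4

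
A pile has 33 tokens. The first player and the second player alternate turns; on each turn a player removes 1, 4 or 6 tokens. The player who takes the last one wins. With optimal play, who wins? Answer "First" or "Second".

First

Positions where the player to move wins (W) vs loses (L):
i:   0  1  2  3  4  5  6  7  8  9 10 11 12 13 14 15 16 17 18 19 20 21 22 23 24 25 26 27 28 29 30 31 32 33
     L  W  L  W  W  L  W  L  W  W  L  W  L  W  W  L  W  L  W  W  L  W  L  W  W  L  W  L  W  W  L  W  L  W
Position 33 is W, so the first player wins.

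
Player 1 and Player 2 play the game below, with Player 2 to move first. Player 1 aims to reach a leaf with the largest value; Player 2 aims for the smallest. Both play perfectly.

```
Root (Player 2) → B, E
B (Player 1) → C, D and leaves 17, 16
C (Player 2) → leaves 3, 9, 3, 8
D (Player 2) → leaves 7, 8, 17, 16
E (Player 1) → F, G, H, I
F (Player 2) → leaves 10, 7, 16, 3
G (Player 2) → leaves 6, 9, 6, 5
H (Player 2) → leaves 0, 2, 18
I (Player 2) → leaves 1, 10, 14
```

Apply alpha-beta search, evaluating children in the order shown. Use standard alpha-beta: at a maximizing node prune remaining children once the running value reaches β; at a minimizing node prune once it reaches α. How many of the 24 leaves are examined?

20

C [α=-∞,β=+∞]: v=3
D [α=3,β=+∞]: v=7
B [α=-∞,β=+∞]: v=17
F [α=-∞,β=17]: v=3
G [α=3,β=17]: v=5
H [α=5,β=17]: v=0 after child 1 ≤ α → α-cutoff, skip 2
I [α=5,β=17]: v=1 after child 1 ≤ α → α-cutoff, skip 2
E [α=-∞,β=17]: v=5
Root [α=-∞,β=+∞]: v=5
Leaves evaluated: 20 of 24.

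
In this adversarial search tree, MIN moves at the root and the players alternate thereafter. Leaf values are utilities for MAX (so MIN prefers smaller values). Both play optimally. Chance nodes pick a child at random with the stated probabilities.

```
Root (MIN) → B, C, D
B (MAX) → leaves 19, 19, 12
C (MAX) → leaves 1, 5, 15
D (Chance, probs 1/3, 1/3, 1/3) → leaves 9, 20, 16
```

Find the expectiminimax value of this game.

B (MAX): max(19, 19, 12) = 19
C (MAX): max(1, 5, 15) = 15
D (Chance): 1/3·9 + 1/3·20 + 1/3·16 = 15
Root (MIN): min(19, 15, 15) = 15

15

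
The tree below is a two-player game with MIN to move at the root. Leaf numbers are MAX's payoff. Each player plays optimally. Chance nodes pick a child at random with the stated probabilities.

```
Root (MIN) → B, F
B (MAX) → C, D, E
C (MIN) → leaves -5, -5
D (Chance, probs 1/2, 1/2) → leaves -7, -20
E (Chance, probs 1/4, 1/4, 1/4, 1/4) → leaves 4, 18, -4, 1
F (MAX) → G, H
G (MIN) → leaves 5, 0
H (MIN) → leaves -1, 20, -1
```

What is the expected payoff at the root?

C (MIN): min(-5, -5) = -5
D (Chance): 1/2·-7 + 1/2·-20 = -13.5
E (Chance): 1/4·4 + 1/4·18 + 1/4·-4 + 1/4·1 = 4.75
B (MAX): max(-5, -13.5, 4.75) = 4.75
G (MIN): min(5, 0) = 0
H (MIN): min(-1, 20, -1) = -1
F (MAX): max(0, -1) = 0
Root (MIN): min(4.75, 0) = 0

0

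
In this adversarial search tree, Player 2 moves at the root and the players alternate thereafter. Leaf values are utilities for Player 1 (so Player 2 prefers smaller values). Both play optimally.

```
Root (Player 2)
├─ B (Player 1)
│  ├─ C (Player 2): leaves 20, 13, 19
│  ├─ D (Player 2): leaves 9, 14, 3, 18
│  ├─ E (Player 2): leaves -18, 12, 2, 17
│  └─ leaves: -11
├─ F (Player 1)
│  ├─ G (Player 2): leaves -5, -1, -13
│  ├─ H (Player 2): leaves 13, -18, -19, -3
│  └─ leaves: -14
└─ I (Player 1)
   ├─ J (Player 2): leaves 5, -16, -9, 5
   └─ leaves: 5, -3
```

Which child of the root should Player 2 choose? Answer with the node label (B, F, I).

C (Player 2): min(20, 13, 19) = 13
D (Player 2): min(9, 14, 3, 18) = 3
E (Player 2): min(-18, 12, 2, 17) = -18
B (Player 1): max(13, 3, -18, -11) = 13
G (Player 2): min(-5, -1, -13) = -13
H (Player 2): min(13, -18, -19, -3) = -19
F (Player 1): max(-13, -19, -14) = -13
J (Player 2): min(5, -16, -9, 5) = -16
I (Player 1): max(-16, 5, -3) = 5
Root (Player 2): min(13, -13, 5) = -13
Player 2 picks the child with the lowest value: F (value -13).

F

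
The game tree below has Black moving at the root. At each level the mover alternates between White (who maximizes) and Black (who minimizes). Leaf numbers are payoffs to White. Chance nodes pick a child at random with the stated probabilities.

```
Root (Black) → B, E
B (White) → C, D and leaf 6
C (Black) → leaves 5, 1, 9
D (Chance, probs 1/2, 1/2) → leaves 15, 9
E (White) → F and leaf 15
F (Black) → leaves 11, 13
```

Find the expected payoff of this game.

12

C (Black): min(5, 1, 9) = 1
D (Chance): 1/2·15 + 1/2·9 = 12
B (White): max(1, 12, 6) = 12
F (Black): min(11, 13) = 11
E (White): max(11, 15) = 15
Root (Black): min(12, 15) = 12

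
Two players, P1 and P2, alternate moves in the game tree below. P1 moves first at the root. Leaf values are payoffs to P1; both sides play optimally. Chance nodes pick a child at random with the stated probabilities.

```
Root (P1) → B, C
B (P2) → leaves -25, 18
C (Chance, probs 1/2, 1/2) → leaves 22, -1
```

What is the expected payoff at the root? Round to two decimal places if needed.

10.5

B (P2): min(-25, 18) = -25
C (Chance): 1/2·22 + 1/2·-1 = 10.5
Root (P1): max(-25, 10.5) = 10.5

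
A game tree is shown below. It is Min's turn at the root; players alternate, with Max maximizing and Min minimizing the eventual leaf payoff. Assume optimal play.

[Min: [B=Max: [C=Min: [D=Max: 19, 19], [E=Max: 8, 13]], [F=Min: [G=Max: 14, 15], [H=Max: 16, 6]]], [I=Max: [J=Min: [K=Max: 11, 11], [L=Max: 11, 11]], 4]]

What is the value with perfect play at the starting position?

D (Max): max(19, 19) = 19
E (Max): max(8, 13) = 13
C (Min): min(19, 13) = 13
G (Max): max(14, 15) = 15
H (Max): max(16, 6) = 16
F (Min): min(15, 16) = 15
B (Max): max(13, 15) = 15
K (Max): max(11, 11) = 11
L (Max): max(11, 11) = 11
J (Min): min(11, 11) = 11
I (Max): max(11, 4) = 11
Root (Min): min(15, 11) = 11

11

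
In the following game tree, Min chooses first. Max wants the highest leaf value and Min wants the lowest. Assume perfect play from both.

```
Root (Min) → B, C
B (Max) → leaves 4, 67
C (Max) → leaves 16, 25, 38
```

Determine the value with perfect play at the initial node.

B (Max): max(4, 67) = 67
C (Max): max(16, 25, 38) = 38
Root (Min): min(67, 38) = 38

38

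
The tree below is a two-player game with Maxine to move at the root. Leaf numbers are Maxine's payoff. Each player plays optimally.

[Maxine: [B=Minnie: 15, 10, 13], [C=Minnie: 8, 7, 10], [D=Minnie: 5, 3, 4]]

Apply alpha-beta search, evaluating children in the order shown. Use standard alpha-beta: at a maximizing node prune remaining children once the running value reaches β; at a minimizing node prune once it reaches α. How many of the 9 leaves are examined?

5

B [α=-∞,β=+∞]: v=10
C [α=10,β=+∞]: v=8 after child 1 ≤ α → α-cutoff, skip 2
D [α=10,β=+∞]: v=5 after child 1 ≤ α → α-cutoff, skip 2
Root [α=-∞,β=+∞]: v=10
Leaves evaluated: 5 of 9.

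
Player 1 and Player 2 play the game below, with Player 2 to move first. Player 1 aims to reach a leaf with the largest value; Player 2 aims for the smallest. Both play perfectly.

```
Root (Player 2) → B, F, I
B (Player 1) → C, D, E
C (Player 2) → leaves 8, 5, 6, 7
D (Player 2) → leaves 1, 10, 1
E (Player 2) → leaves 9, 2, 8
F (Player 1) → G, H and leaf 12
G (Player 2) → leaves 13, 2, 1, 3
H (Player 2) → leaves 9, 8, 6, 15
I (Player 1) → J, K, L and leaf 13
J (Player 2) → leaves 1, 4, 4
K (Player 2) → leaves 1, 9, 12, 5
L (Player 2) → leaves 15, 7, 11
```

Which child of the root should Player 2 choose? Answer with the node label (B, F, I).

C (Player 2): min(8, 5, 6, 7) = 5
D (Player 2): min(1, 10, 1) = 1
E (Player 2): min(9, 2, 8) = 2
B (Player 1): max(5, 1, 2) = 5
G (Player 2): min(13, 2, 1, 3) = 1
H (Player 2): min(9, 8, 6, 15) = 6
F (Player 1): max(1, 6, 12) = 12
J (Player 2): min(1, 4, 4) = 1
K (Player 2): min(1, 9, 12, 5) = 1
L (Player 2): min(15, 7, 11) = 7
I (Player 1): max(1, 1, 7, 13) = 13
Root (Player 2): min(5, 12, 13) = 5
Player 2 picks the child with the lowest value: B (value 5).

B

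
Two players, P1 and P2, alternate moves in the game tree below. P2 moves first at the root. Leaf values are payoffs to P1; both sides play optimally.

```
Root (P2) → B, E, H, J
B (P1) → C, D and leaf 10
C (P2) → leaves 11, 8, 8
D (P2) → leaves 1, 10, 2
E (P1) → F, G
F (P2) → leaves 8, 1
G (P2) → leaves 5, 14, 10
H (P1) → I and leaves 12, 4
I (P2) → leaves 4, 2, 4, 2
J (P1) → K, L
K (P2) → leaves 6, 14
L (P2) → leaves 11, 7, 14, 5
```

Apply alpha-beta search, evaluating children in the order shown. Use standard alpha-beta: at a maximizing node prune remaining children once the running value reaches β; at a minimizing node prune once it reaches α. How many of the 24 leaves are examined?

17

C [α=-∞,β=+∞]: v=8
D [α=8,β=+∞]: v=1 after child 1 ≤ α → α-cutoff, skip 2
B [α=-∞,β=+∞]: v=10
F [α=-∞,β=10]: v=1
G [α=1,β=10]: v=5
E [α=-∞,β=10]: v=5
I [α=-∞,β=5]: v=2
H [α=-∞,β=5]: v=12 after child 2 ≥ β → β-cutoff, skip 1
K [α=-∞,β=5]: v=6
J [α=-∞,β=5]: v=6 after child 1 ≥ β → β-cutoff, skip 1
Root [α=-∞,β=+∞]: v=5
Leaves evaluated: 17 of 24.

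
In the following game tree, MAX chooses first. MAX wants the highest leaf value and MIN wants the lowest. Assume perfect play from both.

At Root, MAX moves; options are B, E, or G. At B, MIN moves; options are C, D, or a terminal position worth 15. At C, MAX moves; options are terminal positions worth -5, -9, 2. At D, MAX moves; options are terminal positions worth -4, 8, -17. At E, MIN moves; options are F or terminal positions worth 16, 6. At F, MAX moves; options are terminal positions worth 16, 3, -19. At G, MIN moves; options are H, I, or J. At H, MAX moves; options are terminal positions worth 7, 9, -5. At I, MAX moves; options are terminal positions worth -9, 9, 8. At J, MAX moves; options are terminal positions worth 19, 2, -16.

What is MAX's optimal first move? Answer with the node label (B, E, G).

C (MAX): max(-5, -9, 2) = 2
D (MAX): max(-4, 8, -17) = 8
B (MIN): min(2, 8, 15) = 2
F (MAX): max(16, 3, -19) = 16
E (MIN): min(16, 16, 6) = 6
H (MAX): max(7, 9, -5) = 9
I (MAX): max(-9, 9, 8) = 9
J (MAX): max(19, 2, -16) = 19
G (MIN): min(9, 9, 19) = 9
Root (MAX): max(2, 6, 9) = 9
MAX picks the child with the highest value: G (value 9).

G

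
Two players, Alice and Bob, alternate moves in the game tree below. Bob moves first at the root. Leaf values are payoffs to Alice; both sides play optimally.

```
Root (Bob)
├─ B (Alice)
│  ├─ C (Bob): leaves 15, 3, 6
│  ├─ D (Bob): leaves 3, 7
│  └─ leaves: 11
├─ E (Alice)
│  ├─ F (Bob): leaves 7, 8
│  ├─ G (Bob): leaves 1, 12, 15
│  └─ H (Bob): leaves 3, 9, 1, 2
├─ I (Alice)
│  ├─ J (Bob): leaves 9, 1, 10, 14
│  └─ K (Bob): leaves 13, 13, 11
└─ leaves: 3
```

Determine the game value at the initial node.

C (Bob): min(15, 3, 6) = 3
D (Bob): min(3, 7) = 3
B (Alice): max(3, 3, 11) = 11
F (Bob): min(7, 8) = 7
G (Bob): min(1, 12, 15) = 1
H (Bob): min(3, 9, 1, 2) = 1
E (Alice): max(7, 1, 1) = 7
J (Bob): min(9, 1, 10, 14) = 1
K (Bob): min(13, 13, 11) = 11
I (Alice): max(1, 11) = 11
Root (Bob): min(11, 7, 11, 3) = 3

3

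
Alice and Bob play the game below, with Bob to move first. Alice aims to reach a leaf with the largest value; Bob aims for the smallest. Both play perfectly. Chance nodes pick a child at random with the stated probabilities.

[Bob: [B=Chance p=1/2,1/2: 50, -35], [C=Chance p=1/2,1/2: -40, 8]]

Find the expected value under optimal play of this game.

-16

B (Chance): 1/2·50 + 1/2·-35 = 7.5
C (Chance): 1/2·-40 + 1/2·8 = -16
Root (Bob): min(7.5, -16) = -16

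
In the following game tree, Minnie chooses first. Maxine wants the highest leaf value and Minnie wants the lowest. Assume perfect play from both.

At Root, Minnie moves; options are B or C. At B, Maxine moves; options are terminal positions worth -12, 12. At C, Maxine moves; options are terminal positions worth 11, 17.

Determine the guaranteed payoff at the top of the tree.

B (Maxine): max(-12, 12) = 12
C (Maxine): max(11, 17) = 17
Root (Minnie): min(12, 17) = 12

12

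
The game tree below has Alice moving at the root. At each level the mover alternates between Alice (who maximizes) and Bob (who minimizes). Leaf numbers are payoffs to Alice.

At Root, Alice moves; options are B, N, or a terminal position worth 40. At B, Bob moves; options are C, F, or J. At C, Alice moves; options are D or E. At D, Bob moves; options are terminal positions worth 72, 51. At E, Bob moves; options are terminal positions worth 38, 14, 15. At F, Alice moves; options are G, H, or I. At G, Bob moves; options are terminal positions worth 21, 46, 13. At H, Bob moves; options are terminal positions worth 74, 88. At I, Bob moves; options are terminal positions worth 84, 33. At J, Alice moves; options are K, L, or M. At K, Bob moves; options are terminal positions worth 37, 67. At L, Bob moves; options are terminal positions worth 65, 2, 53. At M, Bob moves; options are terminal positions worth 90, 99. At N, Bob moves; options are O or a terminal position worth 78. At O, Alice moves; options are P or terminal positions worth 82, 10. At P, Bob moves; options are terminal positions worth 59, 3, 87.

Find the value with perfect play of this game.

D (Bob): min(72, 51) = 51
E (Bob): min(38, 14, 15) = 14
C (Alice): max(51, 14) = 51
G (Bob): min(21, 46, 13) = 13
H (Bob): min(74, 88) = 74
I (Bob): min(84, 33) = 33
F (Alice): max(13, 74, 33) = 74
K (Bob): min(37, 67) = 37
L (Bob): min(65, 2, 53) = 2
M (Bob): min(90, 99) = 90
J (Alice): max(37, 2, 90) = 90
B (Bob): min(51, 74, 90) = 51
P (Bob): min(59, 3, 87) = 3
O (Alice): max(3, 82, 10) = 82
N (Bob): min(82, 78) = 78
Root (Alice): max(51, 78, 40) = 78

78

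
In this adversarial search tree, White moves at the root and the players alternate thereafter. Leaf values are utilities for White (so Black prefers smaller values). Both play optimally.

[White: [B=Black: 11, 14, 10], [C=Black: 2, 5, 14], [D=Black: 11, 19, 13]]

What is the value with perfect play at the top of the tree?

B (Black): min(11, 14, 10) = 10
C (Black): min(2, 5, 14) = 2
D (Black): min(11, 19, 13) = 11
Root (White): max(10, 2, 11) = 11

11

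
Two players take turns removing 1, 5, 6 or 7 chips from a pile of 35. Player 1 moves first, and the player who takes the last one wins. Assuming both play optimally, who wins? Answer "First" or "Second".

First

Compute winning (W) and losing (L) positions by backward induction:
i:   0  1  2  3  4  5  6  7  8  9 10 11 12 13 14 15 16 17 18 19 20 21 22 23 24 25 26 27 28 29 30 31 32 33 34 35
     L  W  L  W  L  W  W  W  W  W  W  W  L  W  L  W  L  W  W  W  W  W  W  W  L  W  L  W  L  W  W  W  W  W  W  W
Position 35 is W, so the first player wins.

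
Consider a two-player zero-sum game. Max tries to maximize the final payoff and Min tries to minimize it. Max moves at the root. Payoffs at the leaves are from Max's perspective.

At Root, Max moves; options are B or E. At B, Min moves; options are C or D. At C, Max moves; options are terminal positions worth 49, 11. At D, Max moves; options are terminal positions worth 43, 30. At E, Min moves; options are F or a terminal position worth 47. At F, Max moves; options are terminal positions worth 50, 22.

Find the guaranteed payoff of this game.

C (Max): max(49, 11) = 49
D (Max): max(43, 30) = 43
B (Min): min(49, 43) = 43
F (Max): max(50, 22) = 50
E (Min): min(50, 47) = 47
Root (Max): max(43, 47) = 47

47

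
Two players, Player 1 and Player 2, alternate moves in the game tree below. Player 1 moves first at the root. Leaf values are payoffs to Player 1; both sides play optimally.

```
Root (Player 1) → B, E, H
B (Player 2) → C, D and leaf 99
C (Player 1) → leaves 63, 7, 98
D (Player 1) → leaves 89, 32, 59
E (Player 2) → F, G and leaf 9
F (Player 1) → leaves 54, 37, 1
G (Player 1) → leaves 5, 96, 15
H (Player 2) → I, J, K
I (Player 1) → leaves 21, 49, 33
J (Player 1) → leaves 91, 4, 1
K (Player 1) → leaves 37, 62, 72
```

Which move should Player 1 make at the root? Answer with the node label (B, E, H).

B

C (Player 1): max(63, 7, 98) = 98
D (Player 1): max(89, 32, 59) = 89
B (Player 2): min(98, 89, 99) = 89
F (Player 1): max(54, 37, 1) = 54
G (Player 1): max(5, 96, 15) = 96
E (Player 2): min(54, 96, 9) = 9
I (Player 1): max(21, 49, 33) = 49
J (Player 1): max(91, 4, 1) = 91
K (Player 1): max(37, 62, 72) = 72
H (Player 2): min(49, 91, 72) = 49
Root (Player 1): max(89, 9, 49) = 89
Player 1 picks the child with the highest value: B (value 89).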